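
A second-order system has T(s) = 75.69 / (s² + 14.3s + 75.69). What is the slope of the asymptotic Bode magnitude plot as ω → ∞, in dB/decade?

With 0 zeros and 2 poles, the high-frequency asymptotic slope is 20 × (0 − 2) = -40 dB/decade.

-40 dB/decade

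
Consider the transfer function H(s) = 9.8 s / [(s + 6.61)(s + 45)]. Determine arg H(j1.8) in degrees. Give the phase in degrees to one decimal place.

72.5 deg

∠(j1.8) = 90.00°
∠(j1.8 + 6.61) = arctan(1.8/6.61) = 15.23°
∠(j1.8 + 45) = arctan(1.8/45) = 2.29°
∠H(j1.8) = 90.00° − (15.23° + 2.29°) = 72.48°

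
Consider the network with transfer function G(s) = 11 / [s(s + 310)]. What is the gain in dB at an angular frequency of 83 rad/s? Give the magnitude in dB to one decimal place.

-67.7 dB

|j83 + 310| = √(83² + 310²) = 320.9
|j83| = 83
|G(j83)| = 11 / (320.9 × 83) = 0.00041297
20 log₁₀(0.00041297) = -67.68 dB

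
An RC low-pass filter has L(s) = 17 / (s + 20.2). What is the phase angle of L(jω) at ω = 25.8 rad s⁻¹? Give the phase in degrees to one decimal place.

∠(j25.8 + 20.2) = arctan(25.8/20.2) = 51.94°
∠L(j25.8) = −51.94° = -51.94°

-51.9°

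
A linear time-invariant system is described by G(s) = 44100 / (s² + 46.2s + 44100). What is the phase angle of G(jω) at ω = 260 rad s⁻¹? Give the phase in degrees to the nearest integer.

∠[(j260)² + 46.2(j260) + 44100] = ∠[-23500 + j12012] = 152.93°
∠G(j260) = −152.93° = -152.93°

-153°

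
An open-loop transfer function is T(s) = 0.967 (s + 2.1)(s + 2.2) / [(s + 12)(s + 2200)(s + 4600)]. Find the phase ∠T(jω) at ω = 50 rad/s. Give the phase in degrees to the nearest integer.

∠(j50 + 2.1) = arctan(50/2.1) = 87.59°
∠(j50 + 2.2) = arctan(50/2.2) = 87.48°
∠(j50 + 12) = arctan(50/12) = 76.50°
∠(j50 + 2200) = arctan(50/2200) = 1.30°
∠(j50 + 4600) = arctan(50/4600) = 0.62°
∠T(j50) = 87.59° + 87.48° − (76.50° + 1.30° + 0.62°) = 96.65°

97°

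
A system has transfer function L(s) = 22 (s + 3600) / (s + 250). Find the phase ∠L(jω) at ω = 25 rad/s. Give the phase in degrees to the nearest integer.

-5°

∠(j25 + 3600) = arctan(25/3600) = 0.40°
∠(j25 + 250) = arctan(25/250) = 5.71°
∠L(j25) = 0.40° − 5.71° = -5.31°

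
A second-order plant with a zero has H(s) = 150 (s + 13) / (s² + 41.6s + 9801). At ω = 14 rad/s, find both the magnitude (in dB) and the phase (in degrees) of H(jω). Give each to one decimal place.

|j14 + 13| = √(14² + 13²) = 19.1
|(j14)² + 41.6(j14) + 9801| = |9605 + j582.4| = 9623
|H(j14)| = 150 × 19.1 / 9623 = 0.29781
20 log₁₀(0.29781) = -10.52 dB
∠(j14 + 13) = arctan(14/13) = 47.12°
∠[(j14)² + 41.6(j14) + 9801] = ∠[9605 + j582.4] = 3.47°
∠H(j14) = 47.12° − 3.47° = 43.65°

|H| = -10.5 dB, ∠H = 43.7 deg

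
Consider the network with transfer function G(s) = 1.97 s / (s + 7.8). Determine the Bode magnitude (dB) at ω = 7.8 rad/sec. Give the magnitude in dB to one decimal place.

2.9 dB

|j7.8| = 7.8
|j7.8 + 7.8| = √(7.8² + 7.8²) = 11.03
|G(j7.8)| = 1.97 × 7.8 / 11.03 = 1.393
20 log₁₀(1.393) = 2.88 dB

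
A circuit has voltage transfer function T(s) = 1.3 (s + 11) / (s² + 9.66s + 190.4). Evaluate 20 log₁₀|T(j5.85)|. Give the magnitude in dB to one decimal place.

|j5.85 + 11| = √(5.85² + 11²) = 12.46
|(j5.85)² + 9.66(j5.85) + 190.4| = |156.18 + j56.511| = 166.1
|T(j5.85)| = 1.3 × 12.46 / 166.1 = 0.097518
20 log₁₀(0.097518) = -20.22 dB

-20.2 dB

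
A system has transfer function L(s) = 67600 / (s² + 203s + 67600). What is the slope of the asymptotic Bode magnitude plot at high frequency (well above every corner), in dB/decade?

With 0 zeros and 2 poles, the high-frequency asymptotic slope is 20 × (0 − 2) = -40 dB/decade.

-40 dB/decade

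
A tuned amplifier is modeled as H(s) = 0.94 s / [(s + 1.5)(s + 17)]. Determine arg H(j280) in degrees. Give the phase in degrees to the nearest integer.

-86 deg

∠(j280) = 90.00°
∠(j280 + 1.5) = arctan(280/1.5) = 89.69°
∠(j280 + 17) = arctan(280/17) = 86.53°
∠H(j280) = 90.00° − (89.69° + 86.53°) = -86.22°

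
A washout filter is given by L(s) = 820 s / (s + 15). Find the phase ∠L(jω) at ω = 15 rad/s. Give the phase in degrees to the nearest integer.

∠(j15) = 90.00°
∠(j15 + 15) = arctan(15/15) = 45.00°
∠L(j15) = 90.00° − 45.00° = 45.00°

45°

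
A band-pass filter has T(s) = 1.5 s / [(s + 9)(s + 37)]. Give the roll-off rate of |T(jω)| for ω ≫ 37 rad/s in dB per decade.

-20 dB/decade

With 1 zero and 2 poles, the high-frequency asymptotic slope is 20 × (1 − 2) = -20 dB/decade.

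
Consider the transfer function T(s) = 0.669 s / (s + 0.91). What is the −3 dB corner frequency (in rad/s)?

0.91 rad/s

For a single-pole high-pass, the −3 dB point is at the pole: ω = 0.91 rad/s.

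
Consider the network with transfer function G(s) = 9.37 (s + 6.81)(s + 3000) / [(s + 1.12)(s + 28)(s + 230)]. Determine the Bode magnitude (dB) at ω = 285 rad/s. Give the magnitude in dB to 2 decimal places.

-11.40 dB

|j285 + 6.81| = √(285² + 6.81²) = 285.1
|j285 + 3000| = √(285² + 3000²) = 3014
|j285 + 1.12| = √(285² + 1.12²) = 285
|j285 + 28| = √(285² + 28²) = 286.4
|j285 + 230| = √(285² + 230²) = 366.2
|G(j285)| = 9.37 × 285.1 × 3014 / (285 × 286.4 × 366.2) = 0.26931
20 log₁₀(0.26931) = -11.395 dB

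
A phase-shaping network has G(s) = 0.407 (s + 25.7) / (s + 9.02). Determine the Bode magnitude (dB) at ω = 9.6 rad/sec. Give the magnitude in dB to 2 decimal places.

-1.44 dB

|j9.6 + 25.7| = √(9.6² + 25.7²) = 27.43
|j9.6 + 9.02| = √(9.6² + 9.02²) = 13.17
|G(j9.6)| = 0.407 × 27.43 / 13.17 = 0.84765
20 log₁₀(0.84765) = -1.436 dB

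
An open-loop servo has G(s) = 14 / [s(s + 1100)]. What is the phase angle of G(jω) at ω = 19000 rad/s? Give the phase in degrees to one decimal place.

-176.7°

∠(j19000 + 1100) = arctan(19000/1100) = 86.69°
∠(j19000) = 90.00°
∠G(j19000) = − (86.69° + 90.00°) = -176.69°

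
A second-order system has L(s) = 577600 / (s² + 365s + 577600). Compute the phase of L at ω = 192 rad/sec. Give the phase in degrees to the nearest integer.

∠[(j192)² + 365(j192) + 577600] = ∠[5.4074e+05 + j70080] = 7.38°
∠L(j192) = −7.38° = -7.38°

-7°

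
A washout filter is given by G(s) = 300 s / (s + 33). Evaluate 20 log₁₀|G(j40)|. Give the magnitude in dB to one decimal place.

|j40| = 40
|j40 + 33| = √(40² + 33²) = 51.86
|G(j40)| = 300 × 40 / 51.86 = 231.41
20 log₁₀(231.41) = 47.29 dB

47.3 dB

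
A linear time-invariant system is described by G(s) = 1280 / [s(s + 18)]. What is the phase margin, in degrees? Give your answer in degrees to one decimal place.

Gain crossover: |G(jω)| = 1 at ω ≈ 33.6 rad/sec.
∠G(j33.6) = −90° − arctan(33.6/18) ≈ -151.81°
PM = 180° + (-151.81°) = 28.19°

28.2°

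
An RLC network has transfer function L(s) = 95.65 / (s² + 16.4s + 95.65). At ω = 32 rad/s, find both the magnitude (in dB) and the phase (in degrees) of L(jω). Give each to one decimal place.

|(j32)² + 16.4(j32) + 95.65| = |-928.35 + j524.8| = 1066
|L(j32)| = 95.65 / 1066 = 0.089693
20 log₁₀(0.089693) = -20.94 dB
∠[(j32)² + 16.4(j32) + 95.65] = ∠[-928.35 + j524.8] = 150.52°
∠L(j32) = −150.52° = -150.52°

|L| = -20.9 dB, ∠L = -150.5°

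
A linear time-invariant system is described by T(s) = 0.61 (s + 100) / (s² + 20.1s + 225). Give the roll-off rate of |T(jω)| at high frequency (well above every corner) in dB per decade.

With 1 zero and 2 poles, the high-frequency asymptotic slope is 20 × (1 − 2) = -20 dB/decade.

-20 dB/decade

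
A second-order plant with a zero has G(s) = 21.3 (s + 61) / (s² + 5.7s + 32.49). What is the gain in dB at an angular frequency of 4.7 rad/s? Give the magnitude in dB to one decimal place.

33.1 dB

|j4.7 + 61| = √(4.7² + 61²) = 61.18
|(j4.7)² + 5.7(j4.7) + 32.49| = |10.4 + j26.79| = 28.74
|G(j4.7)| = 21.3 × 61.18 / 28.74 = 45.346
20 log₁₀(45.346) = 33.13 dB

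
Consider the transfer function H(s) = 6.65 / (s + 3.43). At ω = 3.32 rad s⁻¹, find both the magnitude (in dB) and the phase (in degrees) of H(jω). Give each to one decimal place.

|j3.32 + 3.43| = √(3.32² + 3.43²) = 4.774
|H(j3.32)| = 6.65 / 4.774 = 1.3931
20 log₁₀(1.3931) = 2.88 dB
∠(j3.32 + 3.43) = arctan(3.32/3.43) = 44.07°
∠H(j3.32) = −44.07° = -44.07°

|H| = 2.9 dB, ∠H = -44.1°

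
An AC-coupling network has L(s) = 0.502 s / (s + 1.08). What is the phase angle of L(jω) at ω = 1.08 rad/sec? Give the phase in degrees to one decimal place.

45.0°

∠(j1.08) = 90.00°
∠(j1.08 + 1.08) = arctan(1.08/1.08) = 45.00°
∠L(j1.08) = 90.00° − 45.00° = 45.00°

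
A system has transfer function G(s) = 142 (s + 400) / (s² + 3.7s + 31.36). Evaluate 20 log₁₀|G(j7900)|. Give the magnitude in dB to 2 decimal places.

|j7900 + 400| = √(7900² + 400²) = 7910
|(j7900)² + 3.7(j7900) + 31.36| = |-6.241e+07 + j29230| = 6.241e+07
|G(j7900)| = 142 × 7910 / 6.241e+07 = 0.017998
20 log₁₀(0.017998) = -34.896 dB

-34.90 dB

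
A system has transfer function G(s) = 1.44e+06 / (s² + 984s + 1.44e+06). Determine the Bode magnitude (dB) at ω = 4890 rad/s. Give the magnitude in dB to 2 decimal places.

|(j4890)² + 984(j4890) + 1.44e+06| = |-2.2472e+07 + j4.8118e+06| = 2.298e+07
|G(j4890)| = 1.44e+06 / 2.298e+07 = 0.062659
20 log₁₀(0.062659) = -24.060 dB

-24.06 dB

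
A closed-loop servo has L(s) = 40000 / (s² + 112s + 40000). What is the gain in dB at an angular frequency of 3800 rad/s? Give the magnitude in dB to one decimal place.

|(j3800)² + 112(j3800) + 40000| = |-1.44e+07 + j4.256e+05| = 1.441e+07
|L(j3800)| = 40000 / 1.441e+07 = 0.0027766
20 log₁₀(0.0027766) = -51.13 dB

-51.1 dB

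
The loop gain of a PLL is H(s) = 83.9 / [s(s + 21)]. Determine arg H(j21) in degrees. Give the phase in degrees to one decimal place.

∠(j21 + 21) = arctan(21/21) = 45.00°
∠(j21) = 90.00°
∠H(j21) = − (45.00° + 90.00°) = -135.00°

-135.0°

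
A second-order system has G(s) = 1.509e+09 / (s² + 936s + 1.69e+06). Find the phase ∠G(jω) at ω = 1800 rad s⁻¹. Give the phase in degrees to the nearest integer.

∠[(j1800)² + 936(j1800) + 1.69e+06] = ∠[-1.55e+06 + j1.6848e+06] = 132.61°
∠G(j1800) = −132.61° = -132.61°

-133°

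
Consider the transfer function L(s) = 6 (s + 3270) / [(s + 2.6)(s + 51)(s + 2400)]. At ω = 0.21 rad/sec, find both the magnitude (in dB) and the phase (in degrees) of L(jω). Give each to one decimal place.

|j0.21 + 3270| = √(0.21² + 3270²) = 3270
|j0.21 + 2.6| = √(0.21² + 2.6²) = 2.608
|j0.21 + 51| = √(0.21² + 51²) = 51
|j0.21 + 2400| = √(0.21² + 2400²) = 2400
|L(j0.21)| = 6 × 3270 / (2.608 × 51 × 2400) = 0.061451
20 log₁₀(0.061451) = -24.23 dB
∠(j0.21 + 3270) = arctan(0.21/3270) = 0.00°
∠(j0.21 + 2.6) = arctan(0.21/2.6) = 4.62°
∠(j0.21 + 51) = arctan(0.21/51) = 0.24°
∠(j0.21 + 2400) = arctan(0.21/2400) = 0.01°
∠L(j0.21) = 0.00° − (4.62° + 0.24° + 0.01°) = -4.85°

|L| = -24.2 dB, ∠L = -4.9°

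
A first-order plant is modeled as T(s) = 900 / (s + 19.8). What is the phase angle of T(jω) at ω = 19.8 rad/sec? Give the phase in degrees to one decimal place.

-45.0°

∠(j19.8 + 19.8) = arctan(19.8/19.8) = 45.00°
∠T(j19.8) = −45.00° = -45.00°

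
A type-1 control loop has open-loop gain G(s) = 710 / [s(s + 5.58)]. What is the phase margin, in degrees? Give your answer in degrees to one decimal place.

Gain crossover: |G(jω)| = 1 at ω ≈ 26.4 rad/s.
∠G(j26.4) = −90° − arctan(26.4/5.58) ≈ -168.05°
PM = 180° + (-168.05°) = 11.95°

12.0°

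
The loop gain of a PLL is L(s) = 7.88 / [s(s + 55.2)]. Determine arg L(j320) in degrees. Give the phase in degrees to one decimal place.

∠(j320 + 55.2) = arctan(320/55.2) = 80.21°
∠(j320) = 90.00°
∠L(j320) = − (80.21° + 90.00°) = -170.21°

-170.2°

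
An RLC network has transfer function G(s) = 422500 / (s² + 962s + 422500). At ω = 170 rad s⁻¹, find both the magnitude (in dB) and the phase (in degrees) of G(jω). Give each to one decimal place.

|G| = -0.1 dB, ∠G = -22.6 deg

|(j170)² + 962(j170) + 422500| = |3.936e+05 + j1.6354e+05| = 4.262e+05
|G(j170)| = 422500 / 4.262e+05 = 0.99126
20 log₁₀(0.99126) = -0.08 dB
∠[(j170)² + 962(j170) + 422500] = ∠[3.936e+05 + j1.6354e+05] = 22.56°
∠G(j170) = −22.56° = -22.56°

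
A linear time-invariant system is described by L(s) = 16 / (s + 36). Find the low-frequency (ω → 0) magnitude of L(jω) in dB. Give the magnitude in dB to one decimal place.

-7.0 dB

L(0) = 16 / 36 = 0.44444
20 log₁₀(0.44444) = -7.04 dB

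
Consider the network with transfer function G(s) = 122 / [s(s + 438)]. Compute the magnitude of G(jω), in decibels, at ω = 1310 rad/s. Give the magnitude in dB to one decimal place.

-83.4 dB

|j1310 + 438| = √(1310² + 438²) = 1381
|j1310| = 1310
|G(j1310)| = 122 / (1381 × 1310) = 6.7423e-05
20 log₁₀(6.7423e-05) = -83.42 dB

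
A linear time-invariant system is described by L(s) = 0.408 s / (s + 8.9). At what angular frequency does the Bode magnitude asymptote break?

The single real pole at s = −8.9 gives a corner at ω = 8.9 rad/sec.

8.9 rad/sec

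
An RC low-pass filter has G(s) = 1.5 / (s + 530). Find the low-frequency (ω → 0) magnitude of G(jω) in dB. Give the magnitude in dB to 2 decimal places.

-50.96 dB

G(0) = 1.5 / 530 = 0.0028302
20 log₁₀(0.0028302) = -50.964 dB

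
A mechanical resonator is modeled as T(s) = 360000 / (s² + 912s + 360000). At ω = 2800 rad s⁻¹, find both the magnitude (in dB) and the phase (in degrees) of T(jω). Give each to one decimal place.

|T| = -26.8 dB, ∠T = -161.2°

|(j2800)² + 912(j2800) + 360000| = |-7.48e+06 + j2.5536e+06| = 7.904e+06
|T(j2800)| = 360000 / 7.904e+06 = 0.045547
20 log₁₀(0.045547) = -26.83 dB
∠[(j2800)² + 912(j2800) + 360000] = ∠[-7.48e+06 + j2.5536e+06] = 161.15°
∠T(j2800) = −161.15° = -161.15°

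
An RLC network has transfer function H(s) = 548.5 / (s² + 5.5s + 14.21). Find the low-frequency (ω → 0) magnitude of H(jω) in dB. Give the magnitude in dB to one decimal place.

31.7 dB

H(0) = 548.5 / 14.21 = 38.6
20 log₁₀(38.6) = 31.73 dB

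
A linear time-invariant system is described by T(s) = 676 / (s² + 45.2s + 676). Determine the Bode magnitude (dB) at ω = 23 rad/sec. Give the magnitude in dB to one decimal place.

|(j23)² + 45.2(j23) + 676| = |147 + j1039.6| = 1050
|T(j23)| = 676 / 1050 = 0.64385
20 log₁₀(0.64385) = -3.82 dB

-3.8 dB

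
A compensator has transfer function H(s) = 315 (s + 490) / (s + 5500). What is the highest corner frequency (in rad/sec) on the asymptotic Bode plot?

5500 rad/sec

Break frequencies occur at each pole and zero magnitude: 490 rad/sec, 5500 rad/sec.
The highest is 5500 rad/sec.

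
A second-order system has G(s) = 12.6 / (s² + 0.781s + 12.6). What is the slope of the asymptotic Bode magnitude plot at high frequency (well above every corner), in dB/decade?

With 0 zeros and 2 poles, the high-frequency asymptotic slope is 20 × (0 − 2) = -40 dB/decade.

-40 dB/decade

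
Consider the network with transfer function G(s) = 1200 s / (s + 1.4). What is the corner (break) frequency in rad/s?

1.4 rad/s

The single real pole at s = −1.4 gives a corner at ω = 1.4 rad/s.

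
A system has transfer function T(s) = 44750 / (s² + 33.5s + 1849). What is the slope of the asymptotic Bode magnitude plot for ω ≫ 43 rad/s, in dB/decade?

-40 dB/decade

With 0 zeros and 2 poles, the high-frequency asymptotic slope is 20 × (0 − 2) = -40 dB/decade.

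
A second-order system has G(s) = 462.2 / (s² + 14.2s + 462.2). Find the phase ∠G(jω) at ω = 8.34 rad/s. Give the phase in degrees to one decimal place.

-16.8°

∠[(j8.34)² + 14.2(j8.34) + 462.2] = ∠[392.64 + j118.43] = 16.78°
∠G(j8.34) = −16.78° = -16.78°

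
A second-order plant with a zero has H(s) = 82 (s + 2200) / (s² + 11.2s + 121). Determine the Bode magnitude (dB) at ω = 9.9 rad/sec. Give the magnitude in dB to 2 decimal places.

|j9.9 + 2200| = √(9.9² + 2200²) = 2200
|(j9.9)² + 11.2(j9.9) + 121| = |22.99 + j110.88| = 113.2
|H(j9.9)| = 82 × 2200 / 113.2 = 1593.1
20 log₁₀(1593.1) = 64.045 dB

64.04 dB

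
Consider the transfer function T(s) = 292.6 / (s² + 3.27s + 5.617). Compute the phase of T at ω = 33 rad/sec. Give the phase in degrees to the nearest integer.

∠[(j33)² + 3.27(j33) + 5.617] = ∠[-1083.4 + j107.91] = 174.31°
∠T(j33) = −174.31° = -174.31°

-174°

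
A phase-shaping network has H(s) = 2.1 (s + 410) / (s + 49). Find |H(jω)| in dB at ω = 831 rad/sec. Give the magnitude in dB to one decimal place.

7.4 dB

|j831 + 410| = √(831² + 410²) = 926.6
|j831 + 49| = √(831² + 49²) = 832.4
|H(j831)| = 2.1 × 926.6 / 832.4 = 2.3376
20 log₁₀(2.3376) = 7.38 dB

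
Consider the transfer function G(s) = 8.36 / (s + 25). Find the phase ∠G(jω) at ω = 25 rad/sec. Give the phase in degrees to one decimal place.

-45.0°

∠(j25 + 25) = arctan(25/25) = 45.00°
∠G(j25) = −45.00° = -45.00°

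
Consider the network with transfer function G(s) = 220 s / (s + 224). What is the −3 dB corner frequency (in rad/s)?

For a single-pole high-pass, the −3 dB point is at the pole: ω = 224 rad/s.

224 rad/s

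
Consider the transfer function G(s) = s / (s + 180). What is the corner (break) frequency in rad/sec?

180 rad/sec

The single real pole at s = −180 gives a corner at ω = 180 rad/sec.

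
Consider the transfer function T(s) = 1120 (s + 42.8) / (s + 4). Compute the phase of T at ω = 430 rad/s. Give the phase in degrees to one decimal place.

∠(j430 + 42.8) = arctan(430/42.8) = 84.32°
∠(j430 + 4) = arctan(430/4) = 89.47°
∠T(j430) = 84.32° − 89.47° = -5.15°

-5.2°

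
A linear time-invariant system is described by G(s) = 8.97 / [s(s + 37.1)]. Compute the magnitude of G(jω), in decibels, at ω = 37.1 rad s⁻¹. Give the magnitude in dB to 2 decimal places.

-46.73 dB

|j37.1 + 37.1| = √(37.1² + 37.1²) = 52.47
|j37.1| = 37.1
|G(j37.1)| = 8.97 / (52.47 × 37.1) = 0.0046082
20 log₁₀(0.0046082) = -46.729 dB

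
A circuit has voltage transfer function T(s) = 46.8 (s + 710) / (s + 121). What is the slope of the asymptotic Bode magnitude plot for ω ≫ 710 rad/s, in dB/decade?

With 1 zero and 1 pole, the high-frequency asymptotic slope is 20 × (1 − 1) = 0 dB/decade.

0 dB/decade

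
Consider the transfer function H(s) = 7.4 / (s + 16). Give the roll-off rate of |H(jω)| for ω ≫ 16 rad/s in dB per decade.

With 0 zeros and 1 pole, the high-frequency asymptotic slope is 20 × (0 − 1) = -20 dB/decade.

-20 dB/decade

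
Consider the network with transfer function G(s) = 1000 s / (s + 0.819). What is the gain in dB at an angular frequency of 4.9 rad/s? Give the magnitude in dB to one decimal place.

|j4.9| = 4.9
|j4.9 + 0.819| = √(4.9² + 0.819²) = 4.968
|G(j4.9)| = 1000 × 4.9 / 4.968 = 986.32
20 log₁₀(986.32) = 59.88 dB

59.9 dB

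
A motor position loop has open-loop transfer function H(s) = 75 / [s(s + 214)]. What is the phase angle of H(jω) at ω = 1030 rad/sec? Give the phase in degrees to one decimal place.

∠(j1030 + 214) = arctan(1030/214) = 78.26°
∠(j1030) = 90.00°
∠H(j1030) = − (78.26° + 90.00°) = -168.26°

-168.3°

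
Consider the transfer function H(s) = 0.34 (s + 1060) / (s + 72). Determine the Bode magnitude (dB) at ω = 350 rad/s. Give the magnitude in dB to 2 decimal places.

0.52 dB

|j350 + 1060| = √(350² + 1060²) = 1116
|j350 + 72| = √(350² + 72²) = 357.3
|H(j350)| = 0.34 × 1116 / 357.3 = 1.0622
20 log₁₀(1.0622) = 0.524 dB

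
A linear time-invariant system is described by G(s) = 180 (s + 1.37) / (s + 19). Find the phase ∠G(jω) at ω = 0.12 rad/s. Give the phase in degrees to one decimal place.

4.6 deg

∠(j0.12 + 1.37) = arctan(0.12/1.37) = 5.01°
∠(j0.12 + 19) = arctan(0.12/19) = 0.36°
∠G(j0.12) = 5.01° − 0.36° = 4.64°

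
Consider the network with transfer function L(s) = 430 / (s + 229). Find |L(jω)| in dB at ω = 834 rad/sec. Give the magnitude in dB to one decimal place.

-6.1 dB

|j834 + 229| = √(834² + 229²) = 864.9
|L(j834)| = 430 / 864.9 = 0.49719
20 log₁₀(0.49719) = -6.07 dB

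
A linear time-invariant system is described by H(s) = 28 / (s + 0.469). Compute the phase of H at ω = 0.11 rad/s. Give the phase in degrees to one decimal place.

-13.2°

∠(j0.11 + 0.469) = arctan(0.11/0.469) = 13.20°
∠H(j0.11) = −13.20° = -13.20°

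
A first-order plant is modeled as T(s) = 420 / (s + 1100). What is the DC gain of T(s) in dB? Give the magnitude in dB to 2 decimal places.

-8.36 dB

T(0) = 420 / 1100 = 0.38182
20 log₁₀(0.38182) = -8.363 dB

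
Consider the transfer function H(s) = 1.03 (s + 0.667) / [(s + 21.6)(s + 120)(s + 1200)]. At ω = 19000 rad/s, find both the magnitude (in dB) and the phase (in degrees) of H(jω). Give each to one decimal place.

|j19000 + 0.667| = √(19000² + 0.667²) = 1.9e+04
|j19000 + 21.6| = √(19000² + 21.6²) = 1.9e+04
|j19000 + 120| = √(19000² + 120²) = 1.9e+04
|j19000 + 1200| = √(19000² + 1200²) = 1.904e+04
|H(j19000)| = 1.03 × 1.9e+04 / (1.9e+04 × 1.9e+04 × 1.904e+04) = 2.8475e-09
20 log₁₀(2.8475e-09) = -170.91 dB
∠(j19000 + 0.667) = arctan(19000/0.667) = 90.00°
∠(j19000 + 21.6) = arctan(19000/21.6) = 89.93°
∠(j19000 + 120) = arctan(19000/120) = 89.64°
∠(j19000 + 1200) = arctan(19000/1200) = 86.39°
∠H(j19000) = 90.00° − (89.93° + 89.64° + 86.39°) = -175.96°

|H| = -170.9 dB, ∠H = -176.0°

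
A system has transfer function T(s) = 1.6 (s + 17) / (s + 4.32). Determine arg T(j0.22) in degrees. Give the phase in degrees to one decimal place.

∠(j0.22 + 17) = arctan(0.22/17) = 0.74°
∠(j0.22 + 4.32) = arctan(0.22/4.32) = 2.92°
∠T(j0.22) = 0.74° − 2.92° = -2.17°

-2.2 deg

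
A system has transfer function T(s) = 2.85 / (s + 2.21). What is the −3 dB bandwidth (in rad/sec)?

2.21 rad/sec

For a single-pole low-pass, the −3 dB point is at the pole: ω = 2.21 rad/sec.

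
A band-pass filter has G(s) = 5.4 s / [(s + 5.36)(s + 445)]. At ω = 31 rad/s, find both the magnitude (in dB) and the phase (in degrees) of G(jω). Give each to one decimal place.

|G| = -38.5 dB, ∠G = 5.8°

|j31| = 31
|j31 + 5.36| = √(31² + 5.36²) = 31.46
|j31 + 445| = √(31² + 445²) = 446.1
|G(j31)| = 5.4 × 31 / (31.46 × 446.1) = 0.011929
20 log₁₀(0.011929) = -38.47 dB
∠(j31) = 90.00°
∠(j31 + 5.36) = arctan(31/5.36) = 80.19°
∠(j31 + 445) = arctan(31/445) = 3.98°
∠G(j31) = 90.00° − (80.19° + 3.98°) = 5.82°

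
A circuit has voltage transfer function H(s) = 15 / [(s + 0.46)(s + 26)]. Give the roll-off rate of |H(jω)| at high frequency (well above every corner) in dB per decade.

-40 dB/decade

With 0 zeros and 2 poles, the high-frequency asymptotic slope is 20 × (0 − 2) = -40 dB/decade.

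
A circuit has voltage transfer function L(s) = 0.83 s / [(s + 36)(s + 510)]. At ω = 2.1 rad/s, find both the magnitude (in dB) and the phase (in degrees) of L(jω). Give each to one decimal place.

|L| = -80.5 dB, ∠L = 86.4°

|j2.1| = 2.1
|j2.1 + 36| = √(2.1² + 36²) = 36.06
|j2.1 + 510| = √(2.1² + 510²) = 510
|L(j2.1)| = 0.83 × 2.1 / (36.06 × 510) = 9.4773e-05
20 log₁₀(9.4773e-05) = -80.47 dB
∠(j2.1) = 90.00°
∠(j2.1 + 36) = arctan(2.1/36) = 3.34°
∠(j2.1 + 510) = arctan(2.1/510) = 0.24°
∠L(j2.1) = 90.00° − (3.34° + 0.24°) = 86.43°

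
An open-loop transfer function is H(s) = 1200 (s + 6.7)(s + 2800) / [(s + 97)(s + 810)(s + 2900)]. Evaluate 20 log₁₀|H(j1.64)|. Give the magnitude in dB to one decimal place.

-19.9 dB

|j1.64 + 6.7| = √(1.64² + 6.7²) = 6.898
|j1.64 + 2800| = √(1.64² + 2800²) = 2800
|j1.64 + 97| = √(1.64² + 97²) = 97.01
|j1.64 + 810| = √(1.64² + 810²) = 810
|j1.64 + 2900| = √(1.64² + 2900²) = 2900
|H(j1.64)| = 1200 × 6.898 × 2800 / (97.01 × 810 × 2900) = 0.1017
20 log₁₀(0.1017) = -19.85 dB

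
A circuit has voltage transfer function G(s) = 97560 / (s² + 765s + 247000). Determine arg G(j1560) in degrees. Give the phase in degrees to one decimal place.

∠[(j1560)² + 765(j1560) + 247000] = ∠[-2.1866e+06 + j1.1934e+06] = 151.38°
∠G(j1560) = −151.38° = -151.38°

-151.4°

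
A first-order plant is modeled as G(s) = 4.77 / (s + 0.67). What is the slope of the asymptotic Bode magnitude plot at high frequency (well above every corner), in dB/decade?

-20 dB/decade

With 0 zeros and 1 pole, the high-frequency asymptotic slope is 20 × (0 − 1) = -20 dB/decade.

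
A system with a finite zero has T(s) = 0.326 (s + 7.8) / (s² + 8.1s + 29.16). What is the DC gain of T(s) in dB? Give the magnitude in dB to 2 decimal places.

-21.19 dB

T(0) = 0.326 × 7.8 / 29.16 = 0.087202
20 log₁₀(0.087202) = -21.190 dB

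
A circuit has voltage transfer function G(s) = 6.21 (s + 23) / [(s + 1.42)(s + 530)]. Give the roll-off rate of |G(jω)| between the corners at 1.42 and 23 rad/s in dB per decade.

-20 dB/decade

In this band the factors already past their corner are: pole at 1.42; net slope = -20 dB/decade.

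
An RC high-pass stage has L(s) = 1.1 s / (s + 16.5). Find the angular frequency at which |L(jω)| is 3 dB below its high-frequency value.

16.5 rad/s

For a single-pole high-pass, the −3 dB point is at the pole: ω = 16.5 rad/s.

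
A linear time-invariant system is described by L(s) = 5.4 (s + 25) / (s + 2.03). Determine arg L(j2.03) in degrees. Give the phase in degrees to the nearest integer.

-40°

∠(j2.03 + 25) = arctan(2.03/25) = 4.64°
∠(j2.03 + 2.03) = arctan(2.03/2.03) = 45.00°
∠L(j2.03) = 4.64° − 45.00° = -40.36°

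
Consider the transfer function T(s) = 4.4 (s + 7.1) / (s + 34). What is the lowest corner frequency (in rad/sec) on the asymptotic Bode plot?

7.1 rad/sec

Break frequencies occur at each pole and zero magnitude: 7.1 rad/sec, 34 rad/sec.
The lowest is 7.1 rad/sec.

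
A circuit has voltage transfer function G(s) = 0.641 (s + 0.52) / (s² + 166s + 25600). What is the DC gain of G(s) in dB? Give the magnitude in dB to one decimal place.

-97.7 dB

G(0) = 0.641 × 0.52 / 25600 = 1.302e-05
20 log₁₀(1.302e-05) = -97.71 dB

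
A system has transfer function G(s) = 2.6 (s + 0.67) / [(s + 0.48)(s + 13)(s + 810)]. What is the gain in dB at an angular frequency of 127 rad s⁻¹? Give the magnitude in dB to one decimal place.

-92.1 dB

|j127 + 0.67| = √(127² + 0.67²) = 127
|j127 + 0.48| = √(127² + 0.48²) = 127
|j127 + 13| = √(127² + 13²) = 127.7
|j127 + 810| = √(127² + 810²) = 819.9
|G(j127)| = 2.6 × 127 / (127 × 127.7 × 819.9) = 2.484e-05
20 log₁₀(2.484e-05) = -92.10 dB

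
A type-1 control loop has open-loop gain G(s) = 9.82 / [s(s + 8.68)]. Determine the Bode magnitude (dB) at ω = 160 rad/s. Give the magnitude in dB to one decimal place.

-68.3 dB

|j160 + 8.68| = √(160² + 8.68²) = 160.2
|j160| = 160
|G(j160)| = 9.82 / (160.2 × 160) = 0.00038303
20 log₁₀(0.00038303) = -68.34 dB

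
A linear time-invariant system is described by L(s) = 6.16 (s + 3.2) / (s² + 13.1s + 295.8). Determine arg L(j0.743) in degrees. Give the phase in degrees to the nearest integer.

11°

∠(j0.743 + 3.2) = arctan(0.743/3.2) = 13.07°
∠[(j0.743)² + 13.1(j0.743) + 295.8] = ∠[295.25 + j9.7333] = 1.89°
∠L(j0.743) = 13.07° − 1.89° = 11.18°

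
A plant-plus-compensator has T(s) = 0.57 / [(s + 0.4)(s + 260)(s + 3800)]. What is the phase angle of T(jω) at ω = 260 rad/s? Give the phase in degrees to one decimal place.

∠(j260 + 0.4) = arctan(260/0.4) = 89.91°
∠(j260 + 260) = arctan(260/260) = 45.00°
∠(j260 + 3800) = arctan(260/3800) = 3.91°
∠T(j260) = − (89.91° + 45.00° + 3.91°) = -138.83°

-138.8°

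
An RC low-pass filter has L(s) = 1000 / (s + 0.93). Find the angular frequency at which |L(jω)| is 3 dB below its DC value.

0.93 rad s⁻¹

For a single-pole low-pass, the −3 dB point is at the pole: ω = 0.93 rad s⁻¹.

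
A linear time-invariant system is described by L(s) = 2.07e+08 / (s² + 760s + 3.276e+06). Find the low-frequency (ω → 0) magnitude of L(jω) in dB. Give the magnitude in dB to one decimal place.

36.0 dB

L(0) = 2.07e+08 / 3.276e+06 = 63.187
20 log₁₀(63.187) = 36.01 dB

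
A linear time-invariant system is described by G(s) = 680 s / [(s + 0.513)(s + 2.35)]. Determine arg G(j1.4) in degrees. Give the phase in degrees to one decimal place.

-10.7°

∠(j1.4) = 90.00°
∠(j1.4 + 0.513) = arctan(1.4/0.513) = 69.88°
∠(j1.4 + 2.35) = arctan(1.4/2.35) = 30.78°
∠G(j1.4) = 90.00° − (69.88° + 30.78°) = -10.66°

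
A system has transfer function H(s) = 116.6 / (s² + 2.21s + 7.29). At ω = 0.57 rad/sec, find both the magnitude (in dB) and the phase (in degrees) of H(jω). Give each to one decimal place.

|(j0.57)² + 2.21(j0.57) + 7.29| = |6.9651 + j1.2597| = 7.078
|H(j0.57)| = 116.6 / 7.078 = 16.473
20 log₁₀(16.473) = 24.34 dB
∠[(j0.57)² + 2.21(j0.57) + 7.29] = ∠[6.9651 + j1.2597] = 10.25°
∠H(j0.57) = −10.25° = -10.25°

|H| = 24.3 dB, ∠H = -10.3°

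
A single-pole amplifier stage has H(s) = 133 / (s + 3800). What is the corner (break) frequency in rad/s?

3800 rad/s

The single real pole at s = −3800 gives a corner at ω = 3800 rad/s.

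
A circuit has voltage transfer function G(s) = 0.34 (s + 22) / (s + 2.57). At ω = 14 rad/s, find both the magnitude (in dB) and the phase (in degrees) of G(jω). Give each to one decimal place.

|j14 + 22| = √(14² + 22²) = 26.08
|j14 + 2.57| = √(14² + 2.57²) = 14.23
|G(j14)| = 0.34 × 26.08 / 14.23 = 0.62289
20 log₁₀(0.62289) = -4.11 dB
∠(j14 + 22) = arctan(14/22) = 32.47°
∠(j14 + 2.57) = arctan(14/2.57) = 79.60°
∠G(j14) = 32.47° − 79.60° = -47.13°

|G| = -4.1 dB, ∠G = -47.1°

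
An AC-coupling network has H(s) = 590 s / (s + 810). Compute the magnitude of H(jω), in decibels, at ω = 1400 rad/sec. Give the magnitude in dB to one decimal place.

|j1400| = 1400
|j1400 + 810| = √(1400² + 810²) = 1617
|H(j1400)| = 590 × 1400 / 1617 = 510.68
20 log₁₀(510.68) = 54.16 dB

54.2 dB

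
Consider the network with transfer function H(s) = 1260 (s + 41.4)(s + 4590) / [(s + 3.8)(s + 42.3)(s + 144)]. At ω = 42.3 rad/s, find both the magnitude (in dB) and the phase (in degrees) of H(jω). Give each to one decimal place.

|H| = 59.1 dB, ∠H = -100.1°

|j42.3 + 41.4| = √(42.3² + 41.4²) = 59.19
|j42.3 + 4590| = √(42.3² + 4590²) = 4590
|j42.3 + 3.8| = √(42.3² + 3.8²) = 42.47
|j42.3 + 42.3| = √(42.3² + 42.3²) = 59.82
|j42.3 + 144| = √(42.3² + 144²) = 150.1
|H(j42.3)| = 1260 × 59.19 × 4590 / (42.47 × 59.82 × 150.1) = 897.76
20 log₁₀(897.76) = 59.06 dB
∠(j42.3 + 41.4) = arctan(42.3/41.4) = 45.62°
∠(j42.3 + 4590) = arctan(42.3/4590) = 0.53°
∠(j42.3 + 3.8) = arctan(42.3/3.8) = 84.87°
∠(j42.3 + 42.3) = arctan(42.3/42.3) = 45.00°
∠(j42.3 + 144) = arctan(42.3/144) = 16.37°
∠H(j42.3) = 45.62° + 0.53° − (84.87° + 45.00° + 16.37°) = -100.09°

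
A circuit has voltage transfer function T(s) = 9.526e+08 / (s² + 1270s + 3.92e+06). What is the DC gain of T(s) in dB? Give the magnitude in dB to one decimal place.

47.7 dB

T(0) = 9.526e+08 / 3.92e+06 = 243.01
20 log₁₀(243.01) = 47.71 dB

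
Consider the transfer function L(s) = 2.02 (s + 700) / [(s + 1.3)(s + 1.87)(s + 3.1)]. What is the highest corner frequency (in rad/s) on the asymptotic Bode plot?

700 rad/s

Break frequencies occur at each pole and zero magnitude: 1.3 rad/s, 1.87 rad/s, 3.1 rad/s, 700 rad/s.
The highest is 700 rad/s.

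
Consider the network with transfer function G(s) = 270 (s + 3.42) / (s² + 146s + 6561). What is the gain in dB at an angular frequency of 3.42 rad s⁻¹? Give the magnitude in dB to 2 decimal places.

|j3.42 + 3.42| = √(3.42² + 3.42²) = 4.837
|(j3.42)² + 146(j3.42) + 6561| = |6549.3 + j499.32| = 6568
|G(j3.42)| = 270 × 4.837 / 6568 = 0.19882
20 log₁₀(0.19882) = -14.031 dB

-14.03 dB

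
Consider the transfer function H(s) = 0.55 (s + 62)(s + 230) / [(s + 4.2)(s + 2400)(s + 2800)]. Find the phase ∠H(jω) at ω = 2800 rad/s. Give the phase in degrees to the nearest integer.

∠(j2800 + 62) = arctan(2800/62) = 88.73°
∠(j2800 + 230) = arctan(2800/230) = 85.30°
∠(j2800 + 4.2) = arctan(2800/4.2) = 89.91°
∠(j2800 + 2400) = arctan(2800/2400) = 49.40°
∠(j2800 + 2800) = arctan(2800/2800) = 45.00°
∠H(j2800) = 88.73° + 85.30° − (89.91° + 49.40° + 45.00°) = -10.28°

-10°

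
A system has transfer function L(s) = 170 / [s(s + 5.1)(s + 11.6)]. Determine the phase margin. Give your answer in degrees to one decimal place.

Gain crossover: |L(jω)| = 1 at ω ≈ 2.52 rad/sec.
∠L(j2.52) = −90° − arctan(2.52/5.1) − arctan(2.52/11.6) ≈ -128.52°
PM = 180° + (-128.52°) = 51.48°

51.5°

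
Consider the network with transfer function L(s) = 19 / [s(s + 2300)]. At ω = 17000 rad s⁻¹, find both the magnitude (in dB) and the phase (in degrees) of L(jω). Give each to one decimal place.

|L| = -143.7 dB, ∠L = -172.3°

|j17000 + 2300| = √(17000² + 2300²) = 1.715e+04
|j17000| = 1.7e+04
|L(j17000)| = 19 / (1.715e+04 × 1.7e+04) = 6.515e-08
20 log₁₀(6.515e-08) = -143.72 dB
∠(j17000 + 2300) = arctan(17000/2300) = 82.30°
∠(j17000) = 90.00°
∠L(j17000) = − (82.30° + 90.00°) = -172.30°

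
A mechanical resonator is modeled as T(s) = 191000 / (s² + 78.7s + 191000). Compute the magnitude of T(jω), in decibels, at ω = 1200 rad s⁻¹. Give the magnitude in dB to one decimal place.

-16.3 dB

|(j1200)² + 78.7(j1200) + 191000| = |-1.249e+06 + j94440| = 1.253e+06
|T(j1200)| = 191000 / 1.253e+06 = 0.15249
20 log₁₀(0.15249) = -16.34 dB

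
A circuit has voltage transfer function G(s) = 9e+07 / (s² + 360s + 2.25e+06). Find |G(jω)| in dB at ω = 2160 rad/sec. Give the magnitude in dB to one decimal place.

|(j2160)² + 360(j2160) + 2.25e+06| = |-2.4156e+06 + j7.776e+05| = 2.538e+06
|G(j2160)| = 9e+07 / 2.538e+06 = 35.466
20 log₁₀(35.466) = 31.00 dB

31.0 dB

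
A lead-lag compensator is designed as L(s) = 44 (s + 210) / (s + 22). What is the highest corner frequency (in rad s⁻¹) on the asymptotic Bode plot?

210 rad s⁻¹

Break frequencies occur at each pole and zero magnitude: 22 rad s⁻¹, 210 rad s⁻¹.
The highest is 210 rad s⁻¹.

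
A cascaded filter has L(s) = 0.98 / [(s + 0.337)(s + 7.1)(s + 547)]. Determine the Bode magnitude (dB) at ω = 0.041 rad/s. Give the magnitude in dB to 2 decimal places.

|j0.041 + 0.337| = √(0.041² + 0.337²) = 0.3395
|j0.041 + 7.1| = √(0.041² + 7.1²) = 7.1
|j0.041 + 547| = √(0.041² + 547²) = 547
|L(j0.041)| = 0.98 / (0.3395 × 7.1 × 547) = 0.00074328
20 log₁₀(0.00074328) = -62.577 dB

-62.58 dB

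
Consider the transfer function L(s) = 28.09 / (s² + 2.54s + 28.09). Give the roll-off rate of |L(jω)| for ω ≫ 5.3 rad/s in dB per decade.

With 0 zeros and 2 poles, the high-frequency asymptotic slope is 20 × (0 − 2) = -40 dB/decade.

-40 dB/decade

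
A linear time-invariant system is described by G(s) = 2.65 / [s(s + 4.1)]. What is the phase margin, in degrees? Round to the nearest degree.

81°

Gain crossover: |G(jω)| = 1 at ω ≈ 0.639 rad/s.
∠G(j0.639) = −90° − arctan(0.639/4.1) ≈ -98.85°
PM = 180° + (-98.85°) = 81.15°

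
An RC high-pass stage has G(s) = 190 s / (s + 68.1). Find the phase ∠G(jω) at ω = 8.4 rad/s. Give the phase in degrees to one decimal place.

83.0°

∠(j8.4) = 90.00°
∠(j8.4 + 68.1) = arctan(8.4/68.1) = 7.03°
∠G(j8.4) = 90.00° − 7.03° = 82.97°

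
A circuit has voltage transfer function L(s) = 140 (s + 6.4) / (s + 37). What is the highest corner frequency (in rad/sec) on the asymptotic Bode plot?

Break frequencies occur at each pole and zero magnitude: 6.4 rad/sec, 37 rad/sec.
The highest is 37 rad/sec.

37 rad/sec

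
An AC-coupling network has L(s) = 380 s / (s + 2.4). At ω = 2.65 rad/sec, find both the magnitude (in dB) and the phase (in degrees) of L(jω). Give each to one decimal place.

|j2.65| = 2.65
|j2.65 + 2.4| = √(2.65² + 2.4²) = 3.575
|L(j2.65)| = 380 × 2.65 / 3.575 = 281.66
20 log₁₀(281.66) = 48.99 dB
∠(j2.65) = 90.00°
∠(j2.65 + 2.4) = arctan(2.65/2.4) = 47.83°
∠L(j2.65) = 90.00° − 47.83° = 42.17°

|L| = 49.0 dB, ∠L = 42.2°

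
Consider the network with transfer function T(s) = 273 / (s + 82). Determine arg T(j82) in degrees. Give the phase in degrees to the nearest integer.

∠(j82 + 82) = arctan(82/82) = 45.00°
∠T(j82) = −45.00° = -45.00°

-45 deg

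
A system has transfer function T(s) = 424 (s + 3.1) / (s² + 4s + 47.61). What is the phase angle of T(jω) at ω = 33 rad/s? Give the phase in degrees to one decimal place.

∠(j33 + 3.1) = arctan(33/3.1) = 84.63°
∠[(j33)² + 4(j33) + 47.61] = ∠[-1041.4 + j132] = 172.78°
∠T(j33) = 84.63° − 172.78° = -88.14°

-88.1°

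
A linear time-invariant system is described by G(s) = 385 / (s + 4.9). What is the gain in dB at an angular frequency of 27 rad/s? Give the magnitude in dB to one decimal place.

|j27 + 4.9| = √(27² + 4.9²) = 27.44
|G(j27)| = 385 / 27.44 = 14.03
20 log₁₀(14.03) = 22.94 dB

22.9 dB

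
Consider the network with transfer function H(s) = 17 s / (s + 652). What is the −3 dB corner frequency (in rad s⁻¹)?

652 rad s⁻¹

For a single-pole high-pass, the −3 dB point is at the pole: ω = 652 rad s⁻¹.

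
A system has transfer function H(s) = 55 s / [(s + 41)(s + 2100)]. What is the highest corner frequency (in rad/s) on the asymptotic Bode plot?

2100 rad/s

Break frequencies occur at each pole and zero magnitude: 41 rad/s, 2100 rad/s.
The highest is 2100 rad/s.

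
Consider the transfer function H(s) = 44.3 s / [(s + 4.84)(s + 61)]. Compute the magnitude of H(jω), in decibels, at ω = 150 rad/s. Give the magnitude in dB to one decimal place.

|j150| = 150
|j150 + 4.84| = √(150² + 4.84²) = 150.1
|j150 + 61| = √(150² + 61²) = 161.9
|H(j150)| = 44.3 × 150 / (150.1 × 161.9) = 0.27343
20 log₁₀(0.27343) = -11.26 dB

-11.3 dB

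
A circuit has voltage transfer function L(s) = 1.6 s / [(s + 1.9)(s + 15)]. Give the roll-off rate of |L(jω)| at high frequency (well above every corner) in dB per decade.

-20 dB/decade

With 1 zero and 2 poles, the high-frequency asymptotic slope is 20 × (1 − 2) = -20 dB/decade.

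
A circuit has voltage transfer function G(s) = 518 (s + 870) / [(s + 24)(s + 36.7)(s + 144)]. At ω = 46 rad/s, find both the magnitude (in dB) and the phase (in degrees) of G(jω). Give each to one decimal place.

|G| = -0.2 dB, ∠G = -128.6 deg

|j46 + 870| = √(46² + 870²) = 871.2
|j46 + 24| = √(46² + 24²) = 51.88
|j46 + 36.7| = √(46² + 36.7²) = 58.85
|j46 + 144| = √(46² + 144²) = 151.2
|G(j46)| = 518 × 871.2 / (51.88 × 58.85 × 151.2) = 0.97777
20 log₁₀(0.97777) = -0.20 dB
∠(j46 + 870) = arctan(46/870) = 3.03°
∠(j46 + 24) = arctan(46/24) = 62.45°
∠(j46 + 36.7) = arctan(46/36.7) = 51.42°
∠(j46 + 144) = arctan(46/144) = 17.72°
∠G(j46) = 3.03° − (62.45° + 51.42° + 17.72°) = -128.55°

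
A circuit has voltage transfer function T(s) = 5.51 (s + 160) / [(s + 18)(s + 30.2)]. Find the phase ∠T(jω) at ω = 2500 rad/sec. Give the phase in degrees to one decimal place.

-92.6°

∠(j2500 + 160) = arctan(2500/160) = 86.34°
∠(j2500 + 18) = arctan(2500/18) = 89.59°
∠(j2500 + 30.2) = arctan(2500/30.2) = 89.31°
∠T(j2500) = 86.34° − (89.59° + 89.31°) = -92.56°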